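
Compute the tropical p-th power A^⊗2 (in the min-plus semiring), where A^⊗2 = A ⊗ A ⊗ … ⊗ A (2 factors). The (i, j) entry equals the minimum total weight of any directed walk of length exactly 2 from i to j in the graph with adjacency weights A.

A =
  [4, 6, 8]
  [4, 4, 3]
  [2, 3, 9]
A^⊗2 =
  [8, 10, 9]
  [5, 6, 7]
  [6, 7, 6]

Each entry (A^⊗2)_ij equals the minimum over all length-2 walks i = v_0 → v_1 → … → v_2 = j of Σ_t A[v_t][v_{t+1}]. For example, for (i, j) = (0, 2) we minimise over 3 possible intermediate vertex sequences; the minimum is 9, attained along the walk 0 → 1 → 2.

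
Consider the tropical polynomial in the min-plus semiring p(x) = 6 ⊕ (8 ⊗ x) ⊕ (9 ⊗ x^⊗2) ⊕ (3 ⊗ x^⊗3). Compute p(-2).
p(-2) = -3

A tropical monomial a ⊗ x^⊗i evaluates to a + i · x. Evaluating each term at x = -2:
  Term 0 contributes 6 + 0 · -2 = 6
  Term 1 contributes 8 + 1 · -2 = 6
  Term 2 contributes 9 + 2 · -2 = 5
  Term 3 contributes 3 + 3 · -2 = -3
p(-2) = ⊕ of these = min[6, 6, 5, -3] = -3.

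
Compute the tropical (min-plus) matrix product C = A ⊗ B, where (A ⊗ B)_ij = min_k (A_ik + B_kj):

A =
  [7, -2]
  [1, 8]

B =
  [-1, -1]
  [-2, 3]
A ⊗ B =
  [-4, 1]
  [0, 0]

Apply the min-plus product entry-by-entry:
  C[0][0] = min over k of (A[0][0] + B[0][0] = 7 + -1 = 6, A[0][1] + B[1][0] = -2 + -2 = -4) = -4 (attained at k = 1)
  C[0][1] = min over k of (A[0][0] + B[0][1] = 7 + -1 = 6, A[0][1] + B[1][1] = -2 + 3 = 1) = 1 (attained at k = 1)
  C[1][0] = min over k of (A[1][0] + B[0][0] = 1 + -1 = 0, A[1][1] + B[1][0] = 8 + -2 = 6) = 0 (attained at k = 0)
  C[1][1] = min over k of (A[1][0] + B[0][1] = 1 + -1 = 0, A[1][1] + B[1][1] = 8 + 3 = 11) = 0 (attained at k = 0)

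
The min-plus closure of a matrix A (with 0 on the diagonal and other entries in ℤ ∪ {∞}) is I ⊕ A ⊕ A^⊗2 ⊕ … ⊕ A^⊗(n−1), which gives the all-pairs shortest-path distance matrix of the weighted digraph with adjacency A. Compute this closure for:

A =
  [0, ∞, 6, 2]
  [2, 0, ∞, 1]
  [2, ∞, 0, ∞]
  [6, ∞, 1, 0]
Closure =
  [0, ∞, 3, 2]
  [2, 0, 2, 1]
  [2, ∞, 0, 4]
  [3, ∞, 1, 0]

This is the Floyd-Warshall all-pairs shortest-path computation. For each intermediate vertex k = 0, 1, …, 3, update dist[i][j] ← min(dist[i][j], dist[i][k] + dist[k][j]). The final matrix gives, for each (i, j), the minimum total weight of any directed path from i to j (possibly empty when i = j).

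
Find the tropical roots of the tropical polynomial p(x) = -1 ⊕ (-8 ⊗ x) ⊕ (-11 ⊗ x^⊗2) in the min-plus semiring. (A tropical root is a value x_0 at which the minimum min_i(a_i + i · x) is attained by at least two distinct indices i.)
Roots: {3, 7}

Each tropical root is a break point of the lower envelope of the lines y = a_i + i · x (there are 3 lines, with slopes 0, 1, ..., 2). Only the lines that attain the minimum somewhere contribute to roots; other lines are dominated. Here the surviving (envelope) indices are i = 2, i = 1, i = 0.
Intersections between consecutive envelope lines give the roots: for adjacent envelope indices i < j the intersection is x = (a_i − a_j) / (j − i). Reading off the sorted break points: {3, 7}.
Verification: at each break x_0, at least two indices attain the minimum of min_i(a_i + i · x_0).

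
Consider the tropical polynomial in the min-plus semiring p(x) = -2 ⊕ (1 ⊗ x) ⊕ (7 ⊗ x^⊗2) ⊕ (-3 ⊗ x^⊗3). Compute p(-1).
p(-1) = -6

A tropical monomial a ⊗ x^⊗i evaluates to a + i · x. Evaluating each term at x = -1:
  Term 0 contributes -2 + 0 · -1 = -2
  Term 1 contributes 1 + 1 · -1 = 0
  Term 2 contributes 7 + 2 · -1 = 5
  Term 3 contributes -3 + 3 · -1 = -6
p(-1) = ⊕ of these = min[-2, 0, 5, -6] = -6.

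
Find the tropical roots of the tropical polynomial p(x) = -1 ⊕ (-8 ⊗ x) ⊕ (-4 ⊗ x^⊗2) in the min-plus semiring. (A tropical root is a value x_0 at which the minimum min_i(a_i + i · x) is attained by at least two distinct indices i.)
Roots: {-4, 7}

Each tropical root is a break point of the lower envelope of the lines y = a_i + i · x (there are 3 lines, with slopes 0, 1, ..., 2). Only the lines that attain the minimum somewhere contribute to roots; other lines are dominated. Here the surviving (envelope) indices are i = 2, i = 1, i = 0.
Intersections between consecutive envelope lines give the roots: for adjacent envelope indices i < j the intersection is x = (a_i − a_j) / (j − i). Reading off the sorted break points: {-4, 7}.
Verification: at each break x_0, at least two indices attain the minimum of min_i(a_i + i · x_0).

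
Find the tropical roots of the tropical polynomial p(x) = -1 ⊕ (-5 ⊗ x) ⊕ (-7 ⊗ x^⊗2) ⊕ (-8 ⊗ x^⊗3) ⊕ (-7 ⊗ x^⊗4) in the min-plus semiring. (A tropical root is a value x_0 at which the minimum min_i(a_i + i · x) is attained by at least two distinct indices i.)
Roots: {-1, 1, 2, 4}

Each tropical root is a break point of the lower envelope of the lines y = a_i + i · x (there are 5 lines, with slopes 0, 1, ..., 4). Only the lines that attain the minimum somewhere contribute to roots; other lines are dominated. Here the surviving (envelope) indices are i = 4, i = 3, i = 2, i = 1, i = 0.
Intersections between consecutive envelope lines give the roots: for adjacent envelope indices i < j the intersection is x = (a_i − a_j) / (j − i). Reading off the sorted break points: {-1, 1, 2, 4}.
Verification: at each break x_0, at least two indices attain the minimum of min_i(a_i + i · x_0).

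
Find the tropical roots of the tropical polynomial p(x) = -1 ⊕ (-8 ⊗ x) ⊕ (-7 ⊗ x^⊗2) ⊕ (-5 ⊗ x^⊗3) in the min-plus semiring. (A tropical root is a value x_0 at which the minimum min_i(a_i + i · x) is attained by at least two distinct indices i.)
Roots: {-2, -1, 7}

Each tropical root is a break point of the lower envelope of the lines y = a_i + i · x (there are 4 lines, with slopes 0, 1, ..., 3). Only the lines that attain the minimum somewhere contribute to roots; other lines are dominated. Here the surviving (envelope) indices are i = 3, i = 2, i = 1, i = 0.
Intersections between consecutive envelope lines give the roots: for adjacent envelope indices i < j the intersection is x = (a_i − a_j) / (j − i). Reading off the sorted break points: {-2, -1, 7}.
Verification: at each break x_0, at least two indices attain the minimum of min_i(a_i + i · x_0).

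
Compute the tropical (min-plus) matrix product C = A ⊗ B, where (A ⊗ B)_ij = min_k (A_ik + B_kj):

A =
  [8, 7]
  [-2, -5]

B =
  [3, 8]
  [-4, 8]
A ⊗ B =
  [3, 15]
  [-9, 3]

Apply the min-plus product entry-by-entry:
  C[0][0] = min over k of (A[0][0] + B[0][0] = 8 + 3 = 11, A[0][1] + B[1][0] = 7 + -4 = 3) = 3 (attained at k = 1)
  C[0][1] = min over k of (A[0][0] + B[0][1] = 8 + 8 = 16, A[0][1] + B[1][1] = 7 + 8 = 15) = 15 (attained at k = 1)
  C[1][0] = min over k of (A[1][0] + B[0][0] = -2 + 3 = 1, A[1][1] + B[1][0] = -5 + -4 = -9) = -9 (attained at k = 1)
  C[1][1] = min over k of (A[1][0] + B[0][1] = -2 + 8 = 6, A[1][1] + B[1][1] = -5 + 8 = 3) = 3 (attained at k = 1)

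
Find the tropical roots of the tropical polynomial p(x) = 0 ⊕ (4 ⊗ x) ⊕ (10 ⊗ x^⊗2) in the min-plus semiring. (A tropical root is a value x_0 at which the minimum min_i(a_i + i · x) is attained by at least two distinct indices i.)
Roots: {-6, -4}

Each tropical root is a break point of the lower envelope of the lines y = a_i + i · x (there are 3 lines, with slopes 0, 1, ..., 2). Only the lines that attain the minimum somewhere contribute to roots; other lines are dominated. Here the surviving (envelope) indices are i = 2, i = 1, i = 0.
Intersections between consecutive envelope lines give the roots: for adjacent envelope indices i < j the intersection is x = (a_i − a_j) / (j − i). Reading off the sorted break points: {-6, -4}.
Verification: at each break x_0, at least two indices attain the minimum of min_i(a_i + i · x_0).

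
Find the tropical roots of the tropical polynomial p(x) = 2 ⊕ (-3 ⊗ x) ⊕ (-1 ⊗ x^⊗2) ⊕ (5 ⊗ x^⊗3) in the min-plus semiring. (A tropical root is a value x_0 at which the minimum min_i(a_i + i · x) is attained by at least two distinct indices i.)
Roots: {-6, -2, 5}

Each tropical root is a break point of the lower envelope of the lines y = a_i + i · x (there are 4 lines, with slopes 0, 1, ..., 3). Only the lines that attain the minimum somewhere contribute to roots; other lines are dominated. Here the surviving (envelope) indices are i = 3, i = 2, i = 1, i = 0.
Intersections between consecutive envelope lines give the roots: for adjacent envelope indices i < j the intersection is x = (a_i − a_j) / (j − i). Reading off the sorted break points: {-6, -2, 5}.
Verification: at each break x_0, at least two indices attain the minimum of min_i(a_i + i · x_0).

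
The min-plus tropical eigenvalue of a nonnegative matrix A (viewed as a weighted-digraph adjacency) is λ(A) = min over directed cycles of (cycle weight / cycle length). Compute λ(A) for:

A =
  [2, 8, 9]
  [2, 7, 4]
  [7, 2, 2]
λ(A) = 2

Enumerate directed cycles and compute their means (weight / length). Sample:
  cycle 0 → 0: weight = 2, length = 1, mean = 2/1 ≈ 2.000
  cycle 1 → 1: weight = 7, length = 1, mean = 7/1 ≈ 7.000
  cycle 2 → 2: weight = 2, length = 1, mean = 2/1 ≈ 2.000
  cycle 0 → 1 → 0: weight = 10, length = 2, mean = 10/2 ≈ 5.000
  cycle 0 → 2 → 0: weight = 16, length = 2, mean = 16/2 ≈ 8.000
  cycle 1 → 0 → 1: weight = 10, length = 2, mean = 10/2 ≈ 5.000
Minimum mean = 2.000, attained e.g. along the cycle 0 → 0 with weight 2 and length 1. So λ(A) = 2/1 = 2.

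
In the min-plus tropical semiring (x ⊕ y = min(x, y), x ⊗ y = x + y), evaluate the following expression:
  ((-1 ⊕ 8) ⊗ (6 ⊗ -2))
((-1 ⊕ 8) ⊗ (6 ⊗ -2)) = 3

Expand innermost to outermost. Recall ⊕ takes the minimum of its arguments and ⊗ takes their sum. Working out the expression ((-1 ⊕ 8) ⊗ (6 ⊗ -2)) gives 3.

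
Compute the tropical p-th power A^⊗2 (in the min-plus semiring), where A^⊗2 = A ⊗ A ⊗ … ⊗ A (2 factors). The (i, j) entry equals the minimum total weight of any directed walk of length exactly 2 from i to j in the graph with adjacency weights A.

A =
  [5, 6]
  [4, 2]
A^⊗2 =
  [10, 8]
  [6, 4]

Each entry (A^⊗2)_ij equals the minimum over all length-2 walks i = v_0 → v_1 → … → v_2 = j of Σ_t A[v_t][v_{t+1}]. For example, for (i, j) = (0, 1) we minimise over 2 possible intermediate vertex sequences; the minimum is 8, attained along the walk 0 → 1 → 1.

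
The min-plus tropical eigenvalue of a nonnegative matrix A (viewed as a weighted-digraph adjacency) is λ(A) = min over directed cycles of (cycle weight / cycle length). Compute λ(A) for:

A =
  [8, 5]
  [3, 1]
λ(A) = 1

Enumerate directed cycles and compute their means (weight / length). Sample:
  cycle 0 → 0: weight = 8, length = 1, mean = 8/1 ≈ 8.000
  cycle 1 → 1: weight = 1, length = 1, mean = 1/1 ≈ 1.000
  cycle 0 → 1 → 0: weight = 8, length = 2, mean = 8/2 ≈ 4.000
  cycle 1 → 0 → 1: weight = 8, length = 2, mean = 8/2 ≈ 4.000
Minimum mean = 1.000, attained e.g. along the cycle 1 → 1 with weight 1 and length 1. So λ(A) = 1/1 = 1.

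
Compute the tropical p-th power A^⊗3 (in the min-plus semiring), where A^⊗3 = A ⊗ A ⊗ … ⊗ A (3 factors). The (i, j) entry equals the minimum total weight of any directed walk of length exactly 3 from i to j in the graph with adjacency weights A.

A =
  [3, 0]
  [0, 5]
A^⊗3 =
  [3, 0]
  [0, 3]

Each entry (A^⊗3)_ij equals the minimum over all length-3 walks i = v_0 → v_1 → … → v_3 = j of Σ_t A[v_t][v_{t+1}]. For example, for (i, j) = (0, 1) we minimise over 4 possible intermediate vertex sequences; the minimum is 0, attained along the walk 0 → 1 → 0 → 1.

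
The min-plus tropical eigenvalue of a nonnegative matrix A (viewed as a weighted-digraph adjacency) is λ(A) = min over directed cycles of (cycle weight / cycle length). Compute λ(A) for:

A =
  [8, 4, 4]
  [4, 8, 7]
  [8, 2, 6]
λ(A) = 10/3

Enumerate directed cycles and compute their means (weight / length). Sample:
  cycle 0 → 0: weight = 8, length = 1, mean = 8/1 ≈ 8.000
  cycle 1 → 1: weight = 8, length = 1, mean = 8/1 ≈ 8.000
  cycle 2 → 2: weight = 6, length = 1, mean = 6/1 ≈ 6.000
  cycle 0 → 1 → 0: weight = 8, length = 2, mean = 8/2 ≈ 4.000
  cycle 0 → 2 → 0: weight = 12, length = 2, mean = 12/2 ≈ 6.000
  cycle 1 → 0 → 1: weight = 8, length = 2, mean = 8/2 ≈ 4.000
Minimum mean = 3.333, attained e.g. along the cycle 0 → 2 → 1 → 0 with weight 10 and length 3. So λ(A) = 10/3 = 10/3.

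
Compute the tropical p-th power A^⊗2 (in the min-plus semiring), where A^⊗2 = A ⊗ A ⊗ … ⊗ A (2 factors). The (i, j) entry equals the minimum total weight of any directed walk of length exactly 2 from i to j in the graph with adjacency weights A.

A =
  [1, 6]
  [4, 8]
A^⊗2 =
  [2, 7]
  [5, 10]

Each entry (A^⊗2)_ij equals the minimum over all length-2 walks i = v_0 → v_1 → … → v_2 = j of Σ_t A[v_t][v_{t+1}]. For example, for (i, j) = (0, 1) we minimise over 2 possible intermediate vertex sequences; the minimum is 7, attained along the walk 0 → 0 → 1.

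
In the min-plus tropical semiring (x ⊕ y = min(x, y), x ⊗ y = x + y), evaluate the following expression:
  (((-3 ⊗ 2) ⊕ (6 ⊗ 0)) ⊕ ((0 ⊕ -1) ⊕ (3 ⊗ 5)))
(((-3 ⊗ 2) ⊕ (6 ⊗ 0)) ⊕ ((0 ⊕ -1) ⊕ (3 ⊗ 5))) = -1

Expand innermost to outermost. Recall ⊕ takes the minimum of its arguments and ⊗ takes their sum. Working out the expression (((-3 ⊗ 2) ⊕ (6 ⊗ 0)) ⊕ ((0 ⊕ -1) ⊕ (3 ⊗ 5))) gives -1.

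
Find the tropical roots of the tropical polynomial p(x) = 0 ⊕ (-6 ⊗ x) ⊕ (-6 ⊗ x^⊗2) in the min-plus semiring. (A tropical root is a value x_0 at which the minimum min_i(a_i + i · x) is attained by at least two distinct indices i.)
Roots: {0, 6}

Each tropical root is a break point of the lower envelope of the lines y = a_i + i · x (there are 3 lines, with slopes 0, 1, ..., 2). Only the lines that attain the minimum somewhere contribute to roots; other lines are dominated. Here the surviving (envelope) indices are i = 2, i = 1, i = 0.
Intersections between consecutive envelope lines give the roots: for adjacent envelope indices i < j the intersection is x = (a_i − a_j) / (j − i). Reading off the sorted break points: {0, 6}.
Verification: at each break x_0, at least two indices attain the minimum of min_i(a_i + i · x_0).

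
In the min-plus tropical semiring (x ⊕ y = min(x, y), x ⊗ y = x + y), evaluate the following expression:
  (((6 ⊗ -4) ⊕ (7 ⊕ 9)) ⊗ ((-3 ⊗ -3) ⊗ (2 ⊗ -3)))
(((6 ⊗ -4) ⊕ (7 ⊕ 9)) ⊗ ((-3 ⊗ -3) ⊗ (2 ⊗ -3))) = -5

Expand innermost to outermost. Recall ⊕ takes the minimum of its arguments and ⊗ takes their sum. Working out the expression (((6 ⊗ -4) ⊕ (7 ⊕ 9)) ⊗ ((-3 ⊗ -3) ⊗ (2 ⊗ -3))) gives -5.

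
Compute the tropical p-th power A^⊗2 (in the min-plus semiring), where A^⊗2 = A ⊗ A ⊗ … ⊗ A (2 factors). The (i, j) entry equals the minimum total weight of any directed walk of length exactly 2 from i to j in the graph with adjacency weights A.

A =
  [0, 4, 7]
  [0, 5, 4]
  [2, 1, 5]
A^⊗2 =
  [0, 4, 7]
  [0, 4, 7]
  [1, 6, 5]

Each entry (A^⊗2)_ij equals the minimum over all length-2 walks i = v_0 → v_1 → … → v_2 = j of Σ_t A[v_t][v_{t+1}]. For example, for (i, j) = (0, 2) we minimise over 3 possible intermediate vertex sequences; the minimum is 7, attained along the walk 0 → 0 → 2.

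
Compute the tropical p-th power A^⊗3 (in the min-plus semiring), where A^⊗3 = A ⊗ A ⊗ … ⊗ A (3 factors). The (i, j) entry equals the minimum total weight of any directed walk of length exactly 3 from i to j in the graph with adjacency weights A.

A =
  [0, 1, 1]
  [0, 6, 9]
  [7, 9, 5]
A^⊗3 =
  [0, 1, 1]
  [0, 1, 1]
  [7, 8, 8]

Each entry (A^⊗3)_ij equals the minimum over all length-3 walks i = v_0 → v_1 → … → v_3 = j of Σ_t A[v_t][v_{t+1}]. For example, for (i, j) = (0, 2) we minimise over 9 possible intermediate vertex sequences; the minimum is 1, attained along the walk 0 → 0 → 0 → 2.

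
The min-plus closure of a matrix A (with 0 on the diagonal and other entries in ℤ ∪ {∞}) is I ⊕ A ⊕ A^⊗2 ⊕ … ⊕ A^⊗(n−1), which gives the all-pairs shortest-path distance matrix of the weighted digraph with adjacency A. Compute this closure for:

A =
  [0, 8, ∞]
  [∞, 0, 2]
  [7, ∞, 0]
Closure =
  [0, 8, 10]
  [9, 0, 2]
  [7, 15, 0]

This is the Floyd-Warshall all-pairs shortest-path computation. For each intermediate vertex k = 0, 1, …, 2, update dist[i][j] ← min(dist[i][j], dist[i][k] + dist[k][j]). The final matrix gives, for each (i, j), the minimum total weight of any directed path from i to j (possibly empty when i = j).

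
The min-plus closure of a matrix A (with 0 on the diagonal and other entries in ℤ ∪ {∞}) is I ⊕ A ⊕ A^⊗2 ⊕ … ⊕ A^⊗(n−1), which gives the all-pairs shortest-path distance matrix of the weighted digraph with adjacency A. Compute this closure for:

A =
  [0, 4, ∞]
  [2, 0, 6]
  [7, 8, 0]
Closure =
  [0, 4, 10]
  [2, 0, 6]
  [7, 8, 0]

This is the Floyd-Warshall all-pairs shortest-path computation. For each intermediate vertex k = 0, 1, …, 2, update dist[i][j] ← min(dist[i][j], dist[i][k] + dist[k][j]). The final matrix gives, for each (i, j), the minimum total weight of any directed path from i to j (possibly empty when i = j).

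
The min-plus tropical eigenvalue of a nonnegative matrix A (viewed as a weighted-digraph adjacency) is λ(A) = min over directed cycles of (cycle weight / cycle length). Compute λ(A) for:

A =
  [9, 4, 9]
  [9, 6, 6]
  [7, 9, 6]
λ(A) = 17/3

Enumerate directed cycles and compute their means (weight / length). Sample:
  cycle 0 → 0: weight = 9, length = 1, mean = 9/1 ≈ 9.000
  cycle 1 → 1: weight = 6, length = 1, mean = 6/1 ≈ 6.000
  cycle 2 → 2: weight = 6, length = 1, mean = 6/1 ≈ 6.000
  cycle 0 → 1 → 0: weight = 13, length = 2, mean = 13/2 ≈ 6.500
  cycle 0 → 2 → 0: weight = 16, length = 2, mean = 16/2 ≈ 8.000
  cycle 1 → 0 → 1: weight = 13, length = 2, mean = 13/2 ≈ 6.500
Minimum mean = 5.667, attained e.g. along the cycle 0 → 1 → 2 → 0 with weight 17 and length 3. So λ(A) = 17/3 = 17/3.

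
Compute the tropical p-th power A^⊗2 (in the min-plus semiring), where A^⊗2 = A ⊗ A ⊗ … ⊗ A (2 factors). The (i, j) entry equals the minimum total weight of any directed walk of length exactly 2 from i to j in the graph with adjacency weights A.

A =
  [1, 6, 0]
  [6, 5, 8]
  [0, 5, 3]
A^⊗2 =
  [0, 5, 1]
  [7, 10, 6]
  [1, 6, 0]

Each entry (A^⊗2)_ij equals the minimum over all length-2 walks i = v_0 → v_1 → … → v_2 = j of Σ_t A[v_t][v_{t+1}]. For example, for (i, j) = (0, 2) we minimise over 3 possible intermediate vertex sequences; the minimum is 1, attained along the walk 0 → 0 → 2.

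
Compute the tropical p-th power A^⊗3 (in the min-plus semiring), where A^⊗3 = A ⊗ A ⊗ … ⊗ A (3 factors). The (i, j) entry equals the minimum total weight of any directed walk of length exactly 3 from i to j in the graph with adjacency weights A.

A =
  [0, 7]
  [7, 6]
A^⊗3 =
  [0, 7]
  [7, 14]

Each entry (A^⊗3)_ij equals the minimum over all length-3 walks i = v_0 → v_1 → … → v_3 = j of Σ_t A[v_t][v_{t+1}]. For example, for (i, j) = (0, 1) we minimise over 4 possible intermediate vertex sequences; the minimum is 7, attained along the walk 0 → 0 → 0 → 1.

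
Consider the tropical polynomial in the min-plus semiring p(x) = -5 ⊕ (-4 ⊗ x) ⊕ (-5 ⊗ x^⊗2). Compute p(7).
p(7) = -5

A tropical monomial a ⊗ x^⊗i evaluates to a + i · x. Evaluating each term at x = 7:
  Term 0 contributes -5 + 0 · 7 = -5
  Term 1 contributes -4 + 1 · 7 = 3
  Term 2 contributes -5 + 2 · 7 = 9
p(7) = ⊕ of these = min[-5, 3, 9] = -5.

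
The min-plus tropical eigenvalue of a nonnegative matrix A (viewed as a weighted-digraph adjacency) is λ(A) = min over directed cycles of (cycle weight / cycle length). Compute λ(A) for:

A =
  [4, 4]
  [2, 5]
λ(A) = 3

Enumerate directed cycles and compute their means (weight / length). Sample:
  cycle 0 → 0: weight = 4, length = 1, mean = 4/1 ≈ 4.000
  cycle 1 → 1: weight = 5, length = 1, mean = 5/1 ≈ 5.000
  cycle 0 → 1 → 0: weight = 6, length = 2, mean = 6/2 ≈ 3.000
  cycle 1 → 0 → 1: weight = 6, length = 2, mean = 6/2 ≈ 3.000
Minimum mean = 3.000, attained e.g. along the cycle 0 → 1 → 0 with weight 6 and length 2. So λ(A) = 6/2 = 3.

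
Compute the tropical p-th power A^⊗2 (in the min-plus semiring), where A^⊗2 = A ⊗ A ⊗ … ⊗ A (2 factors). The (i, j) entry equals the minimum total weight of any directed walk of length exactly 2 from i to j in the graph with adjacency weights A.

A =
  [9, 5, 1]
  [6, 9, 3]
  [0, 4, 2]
A^⊗2 =
  [1, 5, 3]
  [3, 7, 5]
  [2, 5, 1]

Each entry (A^⊗2)_ij equals the minimum over all length-2 walks i = v_0 → v_1 → … → v_2 = j of Σ_t A[v_t][v_{t+1}]. For example, for (i, j) = (0, 2) we minimise over 3 possible intermediate vertex sequences; the minimum is 3, attained along the walk 0 → 2 → 2.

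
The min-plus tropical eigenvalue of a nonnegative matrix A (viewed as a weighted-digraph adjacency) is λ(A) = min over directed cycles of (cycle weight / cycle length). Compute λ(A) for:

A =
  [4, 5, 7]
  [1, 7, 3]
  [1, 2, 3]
λ(A) = 5/2

Enumerate directed cycles and compute their means (weight / length). Sample:
  cycle 0 → 0: weight = 4, length = 1, mean = 4/1 ≈ 4.000
  cycle 1 → 1: weight = 7, length = 1, mean = 7/1 ≈ 7.000
  cycle 2 → 2: weight = 3, length = 1, mean = 3/1 ≈ 3.000
  cycle 0 → 1 → 0: weight = 6, length = 2, mean = 6/2 ≈ 3.000
  cycle 0 → 2 → 0: weight = 8, length = 2, mean = 8/2 ≈ 4.000
  cycle 1 → 0 → 1: weight = 6, length = 2, mean = 6/2 ≈ 3.000
Minimum mean = 2.500, attained e.g. along the cycle 1 → 2 → 1 with weight 5 and length 2. So λ(A) = 5/2 = 5/2.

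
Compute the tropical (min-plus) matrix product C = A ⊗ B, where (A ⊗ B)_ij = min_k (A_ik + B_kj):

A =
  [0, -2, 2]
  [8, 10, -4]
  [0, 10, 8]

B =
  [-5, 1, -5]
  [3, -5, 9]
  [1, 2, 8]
A ⊗ B =
  [-5, -7, -5]
  [-3, -2, 3]
  [-5, 1, -5]

Apply the min-plus product entry-by-entry:
  C[0][0] = min over k of (A[0][0] + B[0][0] = 0 + -5 = -5, A[0][1] + B[1][0] = -2 + 3 = 1, A[0][2] + B[2][0] = 2 + 1 = 3) = -5 (attained at k = 0)
  C[0][1] = min over k of (A[0][0] + B[0][1] = 0 + 1 = 1, A[0][1] + B[1][1] = -2 + -5 = -7, A[0][2] + B[2][1] = 2 + 2 = 4) = -7 (attained at k = 1)
  C[0][2] = min over k of (A[0][0] + B[0][2] = 0 + -5 = -5, A[0][1] + B[1][2] = -2 + 9 = 7, A[0][2] + B[2][2] = 2 + 8 = 10) = -5 (attained at k = 0)
  C[1][0] = min over k of (A[1][0] + B[0][0] = 8 + -5 = 3, A[1][1] + B[1][0] = 10 + 3 = 13, A[1][2] + B[2][0] = -4 + 1 = -3) = -3 (attained at k = 2)
  C[1][1] = min over k of (A[1][0] + B[0][1] = 8 + 1 = 9, A[1][1] + B[1][1] = 10 + -5 = 5, A[1][2] + B[2][1] = -4 + 2 = -2) = -2 (attained at k = 2)
  C[1][2] = min over k of (A[1][0] + B[0][2] = 8 + -5 = 3, A[1][1] + B[1][2] = 10 + 9 = 19, A[1][2] + B[2][2] = -4 + 8 = 4) = 3 (attained at k = 0)
  C[2][0] = min over k of (A[2][0] + B[0][0] = 0 + -5 = -5, A[2][1] + B[1][0] = 10 + 3 = 13, A[2][2] + B[2][0] = 8 + 1 = 9) = -5 (attained at k = 0)
  C[2][1] = min over k of (A[2][0] + B[0][1] = 0 + 1 = 1, A[2][1] + B[1][1] = 10 + -5 = 5, A[2][2] + B[2][1] = 8 + 2 = 10) = 1 (attained at k = 0)
  C[2][2] = min over k of (A[2][0] + B[0][2] = 0 + -5 = -5, A[2][1] + B[1][2] = 10 + 9 = 19, A[2][2] + B[2][2] = 8 + 8 = 16) = -5 (attained at k = 0)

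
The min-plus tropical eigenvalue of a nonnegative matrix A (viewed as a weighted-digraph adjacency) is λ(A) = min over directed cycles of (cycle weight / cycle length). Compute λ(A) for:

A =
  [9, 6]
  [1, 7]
λ(A) = 7/2

Enumerate directed cycles and compute their means (weight / length). Sample:
  cycle 0 → 0: weight = 9, length = 1, mean = 9/1 ≈ 9.000
  cycle 1 → 1: weight = 7, length = 1, mean = 7/1 ≈ 7.000
  cycle 0 → 1 → 0: weight = 7, length = 2, mean = 7/2 ≈ 3.500
  cycle 1 → 0 → 1: weight = 7, length = 2, mean = 7/2 ≈ 3.500
Minimum mean = 3.500, attained e.g. along the cycle 0 → 1 → 0 with weight 7 and length 2. So λ(A) = 7/2 = 7/2.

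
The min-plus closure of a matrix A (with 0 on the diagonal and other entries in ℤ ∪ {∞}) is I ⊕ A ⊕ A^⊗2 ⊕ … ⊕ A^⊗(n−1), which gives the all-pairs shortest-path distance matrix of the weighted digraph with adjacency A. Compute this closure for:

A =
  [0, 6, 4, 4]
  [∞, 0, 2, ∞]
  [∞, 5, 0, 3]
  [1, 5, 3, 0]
Closure =
  [0, 6, 4, 4]
  [6, 0, 2, 5]
  [4, 5, 0, 3]
  [1, 5, 3, 0]

This is the Floyd-Warshall all-pairs shortest-path computation. For each intermediate vertex k = 0, 1, …, 3, update dist[i][j] ← min(dist[i][j], dist[i][k] + dist[k][j]). The final matrix gives, for each (i, j), the minimum total weight of any directed path from i to j (possibly empty when i = j).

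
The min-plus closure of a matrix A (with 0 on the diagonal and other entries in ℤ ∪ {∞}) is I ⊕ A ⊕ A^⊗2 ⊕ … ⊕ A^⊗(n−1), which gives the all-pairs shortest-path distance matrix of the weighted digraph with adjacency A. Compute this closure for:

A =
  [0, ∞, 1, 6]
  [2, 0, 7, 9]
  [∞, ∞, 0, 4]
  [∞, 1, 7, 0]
Closure =
  [0, 6, 1, 5]
  [2, 0, 3, 7]
  [7, 5, 0, 4]
  [3, 1, 4, 0]

This is the Floyd-Warshall all-pairs shortest-path computation. For each intermediate vertex k = 0, 1, …, 3, update dist[i][j] ← min(dist[i][j], dist[i][k] + dist[k][j]). The final matrix gives, for each (i, j), the minimum total weight of any directed path from i to j (possibly empty when i = j).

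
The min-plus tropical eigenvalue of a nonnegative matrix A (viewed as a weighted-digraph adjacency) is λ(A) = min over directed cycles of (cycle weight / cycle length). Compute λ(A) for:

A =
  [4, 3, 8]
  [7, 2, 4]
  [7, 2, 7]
λ(A) = 2

Enumerate directed cycles and compute their means (weight / length). Sample:
  cycle 0 → 0: weight = 4, length = 1, mean = 4/1 ≈ 4.000
  cycle 1 → 1: weight = 2, length = 1, mean = 2/1 ≈ 2.000
  cycle 2 → 2: weight = 7, length = 1, mean = 7/1 ≈ 7.000
  cycle 0 → 1 → 0: weight = 10, length = 2, mean = 10/2 ≈ 5.000
  cycle 0 → 2 → 0: weight = 15, length = 2, mean = 15/2 ≈ 7.500
  cycle 1 → 0 → 1: weight = 10, length = 2, mean = 10/2 ≈ 5.000
Minimum mean = 2.000, attained e.g. along the cycle 1 → 1 with weight 2 and length 1. So λ(A) = 2/1 = 2.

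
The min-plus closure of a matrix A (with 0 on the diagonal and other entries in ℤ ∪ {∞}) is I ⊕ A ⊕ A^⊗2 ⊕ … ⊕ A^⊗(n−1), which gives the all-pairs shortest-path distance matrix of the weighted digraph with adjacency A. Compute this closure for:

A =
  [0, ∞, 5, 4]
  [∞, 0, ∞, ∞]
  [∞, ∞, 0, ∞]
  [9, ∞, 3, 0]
Closure =
  [0, ∞, 5, 4]
  [∞, 0, ∞, ∞]
  [∞, ∞, 0, ∞]
  [9, ∞, 3, 0]

This is the Floyd-Warshall all-pairs shortest-path computation. For each intermediate vertex k = 0, 1, …, 3, update dist[i][j] ← min(dist[i][j], dist[i][k] + dist[k][j]). The final matrix gives, for each (i, j), the minimum total weight of any directed path from i to j (possibly empty when i = j).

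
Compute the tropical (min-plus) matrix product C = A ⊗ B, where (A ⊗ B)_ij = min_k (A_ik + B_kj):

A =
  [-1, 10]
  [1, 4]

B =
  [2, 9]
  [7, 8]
A ⊗ B =
  [1, 8]
  [3, 10]

Apply the min-plus product entry-by-entry:
  C[0][0] = min over k of (A[0][0] + B[0][0] = -1 + 2 = 1, A[0][1] + B[1][0] = 10 + 7 = 17) = 1 (attained at k = 0)
  C[0][1] = min over k of (A[0][0] + B[0][1] = -1 + 9 = 8, A[0][1] + B[1][1] = 10 + 8 = 18) = 8 (attained at k = 0)
  C[1][0] = min over k of (A[1][0] + B[0][0] = 1 + 2 = 3, A[1][1] + B[1][0] = 4 + 7 = 11) = 3 (attained at k = 0)
  C[1][1] = min over k of (A[1][0] + B[0][1] = 1 + 9 = 10, A[1][1] + B[1][1] = 4 + 8 = 12) = 10 (attained at k = 0)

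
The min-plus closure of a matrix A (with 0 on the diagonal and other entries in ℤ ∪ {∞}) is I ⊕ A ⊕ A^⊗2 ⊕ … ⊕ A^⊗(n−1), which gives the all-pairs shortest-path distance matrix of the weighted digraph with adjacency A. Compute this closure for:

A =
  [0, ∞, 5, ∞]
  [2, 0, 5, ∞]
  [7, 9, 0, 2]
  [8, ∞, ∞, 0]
Closure =
  [0, 14, 5, 7]
  [2, 0, 5, 7]
  [7, 9, 0, 2]
  [8, 22, 13, 0]

This is the Floyd-Warshall all-pairs shortest-path computation. For each intermediate vertex k = 0, 1, …, 3, update dist[i][j] ← min(dist[i][j], dist[i][k] + dist[k][j]). The final matrix gives, for each (i, j), the minimum total weight of any directed path from i to j (possibly empty when i = j).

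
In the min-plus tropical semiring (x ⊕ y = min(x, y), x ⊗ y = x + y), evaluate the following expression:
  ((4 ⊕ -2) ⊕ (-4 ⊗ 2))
((4 ⊕ -2) ⊕ (-4 ⊗ 2)) = -2

Expand innermost to outermost. Recall ⊕ takes the minimum of its arguments and ⊗ takes their sum. Working out the expression ((4 ⊕ -2) ⊕ (-4 ⊗ 2)) gives -2.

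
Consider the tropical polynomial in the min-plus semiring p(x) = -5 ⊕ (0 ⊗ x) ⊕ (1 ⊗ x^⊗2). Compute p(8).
p(8) = -5

A tropical monomial a ⊗ x^⊗i evaluates to a + i · x. Evaluating each term at x = 8:
  Term 0 contributes -5 + 0 · 8 = -5
  Term 1 contributes 0 + 1 · 8 = 8
  Term 2 contributes 1 + 2 · 8 = 17
p(8) = ⊕ of these = min[-5, 8, 17] = -5.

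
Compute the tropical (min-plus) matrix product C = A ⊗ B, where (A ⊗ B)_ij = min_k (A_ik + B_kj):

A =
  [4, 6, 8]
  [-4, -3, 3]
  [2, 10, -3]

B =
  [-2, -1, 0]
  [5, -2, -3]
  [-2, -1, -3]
A ⊗ B =
  [2, 3, 3]
  [-6, -5, -6]
  [-5, -4, -6]

Apply the min-plus product entry-by-entry:
  C[0][0] = min over k of (A[0][0] + B[0][0] = 4 + -2 = 2, A[0][1] + B[1][0] = 6 + 5 = 11, A[0][2] + B[2][0] = 8 + -2 = 6) = 2 (attained at k = 0)
  C[0][1] = min over k of (A[0][0] + B[0][1] = 4 + -1 = 3, A[0][1] + B[1][1] = 6 + -2 = 4, A[0][2] + B[2][1] = 8 + -1 = 7) = 3 (attained at k = 0)
  C[0][2] = min over k of (A[0][0] + B[0][2] = 4 + 0 = 4, A[0][1] + B[1][2] = 6 + -3 = 3, A[0][2] + B[2][2] = 8 + -3 = 5) = 3 (attained at k = 1)
  C[1][0] = min over k of (A[1][0] + B[0][0] = -4 + -2 = -6, A[1][1] + B[1][0] = -3 + 5 = 2, A[1][2] + B[2][0] = 3 + -2 = 1) = -6 (attained at k = 0)
  C[1][1] = min over k of (A[1][0] + B[0][1] = -4 + -1 = -5, A[1][1] + B[1][1] = -3 + -2 = -5, A[1][2] + B[2][1] = 3 + -1 = 2) = -5 (attained at k = 0)
  C[1][2] = min over k of (A[1][0] + B[0][2] = -4 + 0 = -4, A[1][1] + B[1][2] = -3 + -3 = -6, A[1][2] + B[2][2] = 3 + -3 = 0) = -6 (attained at k = 1)
  C[2][0] = min over k of (A[2][0] + B[0][0] = 2 + -2 = 0, A[2][1] + B[1][0] = 10 + 5 = 15, A[2][2] + B[2][0] = -3 + -2 = -5) = -5 (attained at k = 2)
  C[2][1] = min over k of (A[2][0] + B[0][1] = 2 + -1 = 1, A[2][1] + B[1][1] = 10 + -2 = 8, A[2][2] + B[2][1] = -3 + -1 = -4) = -4 (attained at k = 2)
  C[2][2] = min over k of (A[2][0] + B[0][2] = 2 + 0 = 2, A[2][1] + B[1][2] = 10 + -3 = 7, A[2][2] + B[2][2] = -3 + -3 = -6) = -6 (attained at k = 2)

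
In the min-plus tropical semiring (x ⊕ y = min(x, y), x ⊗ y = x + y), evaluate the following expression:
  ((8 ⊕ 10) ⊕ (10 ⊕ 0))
((8 ⊕ 10) ⊕ (10 ⊕ 0)) = 0

Expand innermost to outermost. Recall ⊕ takes the minimum of its arguments and ⊗ takes their sum. Working out the expression ((8 ⊕ 10) ⊕ (10 ⊕ 0)) gives 0.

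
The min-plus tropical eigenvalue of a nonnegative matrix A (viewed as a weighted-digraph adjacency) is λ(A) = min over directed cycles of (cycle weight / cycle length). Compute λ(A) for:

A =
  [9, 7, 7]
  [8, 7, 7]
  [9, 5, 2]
λ(A) = 2

Enumerate directed cycles and compute their means (weight / length). Sample:
  cycle 0 → 0: weight = 9, length = 1, mean = 9/1 ≈ 9.000
  cycle 1 → 1: weight = 7, length = 1, mean = 7/1 ≈ 7.000
  cycle 2 → 2: weight = 2, length = 1, mean = 2/1 ≈ 2.000
  cycle 0 → 1 → 0: weight = 15, length = 2, mean = 15/2 ≈ 7.500
  cycle 0 → 2 → 0: weight = 16, length = 2, mean = 16/2 ≈ 8.000
  cycle 1 → 0 → 1: weight = 15, length = 2, mean = 15/2 ≈ 7.500
Minimum mean = 2.000, attained e.g. along the cycle 2 → 2 with weight 2 and length 1. So λ(A) = 2/1 = 2.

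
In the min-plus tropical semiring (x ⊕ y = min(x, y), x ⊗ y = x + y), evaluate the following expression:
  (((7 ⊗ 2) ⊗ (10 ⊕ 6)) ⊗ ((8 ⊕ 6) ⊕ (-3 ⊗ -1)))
(((7 ⊗ 2) ⊗ (10 ⊕ 6)) ⊗ ((8 ⊕ 6) ⊕ (-3 ⊗ -1))) = 11

Expand innermost to outermost. Recall ⊕ takes the minimum of its arguments and ⊗ takes their sum. Working out the expression (((7 ⊗ 2) ⊗ (10 ⊕ 6)) ⊗ ((8 ⊕ 6) ⊕ (-3 ⊗ -1))) gives 11.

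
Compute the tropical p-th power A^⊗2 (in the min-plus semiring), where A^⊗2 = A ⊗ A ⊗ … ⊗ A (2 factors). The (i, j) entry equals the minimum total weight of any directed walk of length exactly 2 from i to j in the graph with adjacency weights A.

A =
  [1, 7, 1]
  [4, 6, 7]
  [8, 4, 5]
A^⊗2 =
  [2, 5, 2]
  [5, 11, 5]
  [8, 9, 9]

Each entry (A^⊗2)_ij equals the minimum over all length-2 walks i = v_0 → v_1 → … → v_2 = j of Σ_t A[v_t][v_{t+1}]. For example, for (i, j) = (0, 2) we minimise over 3 possible intermediate vertex sequences; the minimum is 2, attained along the walk 0 → 0 → 2.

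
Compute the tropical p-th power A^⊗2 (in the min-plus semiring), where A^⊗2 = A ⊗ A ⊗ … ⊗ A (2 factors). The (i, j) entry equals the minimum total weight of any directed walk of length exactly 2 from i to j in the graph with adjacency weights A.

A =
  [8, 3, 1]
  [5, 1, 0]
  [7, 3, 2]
A^⊗2 =
  [8, 4, 3]
  [6, 2, 1]
  [8, 4, 3]

Each entry (A^⊗2)_ij equals the minimum over all length-2 walks i = v_0 → v_1 → … → v_2 = j of Σ_t A[v_t][v_{t+1}]. For example, for (i, j) = (0, 2) we minimise over 3 possible intermediate vertex sequences; the minimum is 3, attained along the walk 0 → 1 → 2.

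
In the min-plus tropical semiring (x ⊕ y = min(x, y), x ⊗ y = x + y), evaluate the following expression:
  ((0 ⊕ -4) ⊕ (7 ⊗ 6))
((0 ⊕ -4) ⊕ (7 ⊗ 6)) = -4

Expand innermost to outermost. Recall ⊕ takes the minimum of its arguments and ⊗ takes their sum. Working out the expression ((0 ⊕ -4) ⊕ (7 ⊗ 6)) gives -4.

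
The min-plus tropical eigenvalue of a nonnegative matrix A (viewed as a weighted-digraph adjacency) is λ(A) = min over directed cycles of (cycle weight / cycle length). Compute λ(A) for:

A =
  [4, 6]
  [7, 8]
λ(A) = 4

Enumerate directed cycles and compute their means (weight / length). Sample:
  cycle 0 → 0: weight = 4, length = 1, mean = 4/1 ≈ 4.000
  cycle 1 → 1: weight = 8, length = 1, mean = 8/1 ≈ 8.000
  cycle 0 → 1 → 0: weight = 13, length = 2, mean = 13/2 ≈ 6.500
  cycle 1 → 0 → 1: weight = 13, length = 2, mean = 13/2 ≈ 6.500
Minimum mean = 4.000, attained e.g. along the cycle 0 → 0 with weight 4 and length 1. So λ(A) = 4/1 = 4.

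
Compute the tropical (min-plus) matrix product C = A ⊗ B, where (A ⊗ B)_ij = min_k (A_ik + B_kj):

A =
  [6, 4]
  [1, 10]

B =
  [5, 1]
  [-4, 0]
A ⊗ B =
  [0, 4]
  [6, 2]

Apply the min-plus product entry-by-entry:
  C[0][0] = min over k of (A[0][0] + B[0][0] = 6 + 5 = 11, A[0][1] + B[1][0] = 4 + -4 = 0) = 0 (attained at k = 1)
  C[0][1] = min over k of (A[0][0] + B[0][1] = 6 + 1 = 7, A[0][1] + B[1][1] = 4 + 0 = 4) = 4 (attained at k = 1)
  C[1][0] = min over k of (A[1][0] + B[0][0] = 1 + 5 = 6, A[1][1] + B[1][0] = 10 + -4 = 6) = 6 (attained at k = 0)
  C[1][1] = min over k of (A[1][0] + B[0][1] = 1 + 1 = 2, A[1][1] + B[1][1] = 10 + 0 = 10) = 2 (attained at k = 0)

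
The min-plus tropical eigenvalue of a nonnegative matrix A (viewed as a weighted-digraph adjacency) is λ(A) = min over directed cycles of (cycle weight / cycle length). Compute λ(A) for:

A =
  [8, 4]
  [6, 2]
λ(A) = 2

Enumerate directed cycles and compute their means (weight / length). Sample:
  cycle 0 → 0: weight = 8, length = 1, mean = 8/1 ≈ 8.000
  cycle 1 → 1: weight = 2, length = 1, mean = 2/1 ≈ 2.000
  cycle 0 → 1 → 0: weight = 10, length = 2, mean = 10/2 ≈ 5.000
  cycle 1 → 0 → 1: weight = 10, length = 2, mean = 10/2 ≈ 5.000
Minimum mean = 2.000, attained e.g. along the cycle 1 → 1 with weight 2 and length 1. So λ(A) = 2/1 = 2.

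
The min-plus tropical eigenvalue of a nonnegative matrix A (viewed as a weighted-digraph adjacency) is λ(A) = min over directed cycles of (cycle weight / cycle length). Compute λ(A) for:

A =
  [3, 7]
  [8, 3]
λ(A) = 3

Enumerate directed cycles and compute their means (weight / length). Sample:
  cycle 0 → 0: weight = 3, length = 1, mean = 3/1 ≈ 3.000
  cycle 1 → 1: weight = 3, length = 1, mean = 3/1 ≈ 3.000
  cycle 0 → 1 → 0: weight = 15, length = 2, mean = 15/2 ≈ 7.500
  cycle 1 → 0 → 1: weight = 15, length = 2, mean = 15/2 ≈ 7.500
Minimum mean = 3.000, attained e.g. along the cycle 0 → 0 with weight 3 and length 1. So λ(A) = 3/1 = 3.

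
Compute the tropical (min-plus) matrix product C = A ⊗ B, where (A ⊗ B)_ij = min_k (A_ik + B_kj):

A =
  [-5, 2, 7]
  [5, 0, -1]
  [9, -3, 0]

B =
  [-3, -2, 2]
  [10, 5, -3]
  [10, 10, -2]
A ⊗ B =
  [-8, -7, -3]
  [2, 3, -3]
  [6, 2, -6]

Apply the min-plus product entry-by-entry:
  C[0][0] = min over k of (A[0][0] + B[0][0] = -5 + -3 = -8, A[0][1] + B[1][0] = 2 + 10 = 12, A[0][2] + B[2][0] = 7 + 10 = 17) = -8 (attained at k = 0)
  C[0][1] = min over k of (A[0][0] + B[0][1] = -5 + -2 = -7, A[0][1] + B[1][1] = 2 + 5 = 7, A[0][2] + B[2][1] = 7 + 10 = 17) = -7 (attained at k = 0)
  C[0][2] = min over k of (A[0][0] + B[0][2] = -5 + 2 = -3, A[0][1] + B[1][2] = 2 + -3 = -1, A[0][2] + B[2][2] = 7 + -2 = 5) = -3 (attained at k = 0)
  C[1][0] = min over k of (A[1][0] + B[0][0] = 5 + -3 = 2, A[1][1] + B[1][0] = 0 + 10 = 10, A[1][2] + B[2][0] = -1 + 10 = 9) = 2 (attained at k = 0)
  C[1][1] = min over k of (A[1][0] + B[0][1] = 5 + -2 = 3, A[1][1] + B[1][1] = 0 + 5 = 5, A[1][2] + B[2][1] = -1 + 10 = 9) = 3 (attained at k = 0)
  C[1][2] = min over k of (A[1][0] + B[0][2] = 5 + 2 = 7, A[1][1] + B[1][2] = 0 + -3 = -3, A[1][2] + B[2][2] = -1 + -2 = -3) = -3 (attained at k = 1)
  C[2][0] = min over k of (A[2][0] + B[0][0] = 9 + -3 = 6, A[2][1] + B[1][0] = -3 + 10 = 7, A[2][2] + B[2][0] = 0 + 10 = 10) = 6 (attained at k = 0)
  C[2][1] = min over k of (A[2][0] + B[0][1] = 9 + -2 = 7, A[2][1] + B[1][1] = -3 + 5 = 2, A[2][2] + B[2][1] = 0 + 10 = 10) = 2 (attained at k = 1)
  C[2][2] = min over k of (A[2][0] + B[0][2] = 9 + 2 = 11, A[2][1] + B[1][2] = -3 + -3 = -6, A[2][2] + B[2][2] = 0 + -2 = -2) = -6 (attained at k = 1)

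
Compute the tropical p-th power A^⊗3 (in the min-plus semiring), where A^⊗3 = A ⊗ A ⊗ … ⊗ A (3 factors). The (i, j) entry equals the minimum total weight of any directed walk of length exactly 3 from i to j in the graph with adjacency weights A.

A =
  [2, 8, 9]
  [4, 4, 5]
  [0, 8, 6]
A^⊗3 =
  [6, 12, 13]
  [7, 12, 13]
  [4, 10, 11]

Each entry (A^⊗3)_ij equals the minimum over all length-3 walks i = v_0 → v_1 → … → v_3 = j of Σ_t A[v_t][v_{t+1}]. For example, for (i, j) = (0, 2) we minimise over 9 possible intermediate vertex sequences; the minimum is 13, attained along the walk 0 → 0 → 0 → 2.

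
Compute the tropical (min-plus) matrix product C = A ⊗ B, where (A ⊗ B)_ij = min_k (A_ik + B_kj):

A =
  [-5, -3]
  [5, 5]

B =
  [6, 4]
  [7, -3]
A ⊗ B =
  [1, -6]
  [11, 2]

Apply the min-plus product entry-by-entry:
  C[0][0] = min over k of (A[0][0] + B[0][0] = -5 + 6 = 1, A[0][1] + B[1][0] = -3 + 7 = 4) = 1 (attained at k = 0)
  C[0][1] = min over k of (A[0][0] + B[0][1] = -5 + 4 = -1, A[0][1] + B[1][1] = -3 + -3 = -6) = -6 (attained at k = 1)
  C[1][0] = min over k of (A[1][0] + B[0][0] = 5 + 6 = 11, A[1][1] + B[1][0] = 5 + 7 = 12) = 11 (attained at k = 0)
  C[1][1] = min over k of (A[1][0] + B[0][1] = 5 + 4 = 9, A[1][1] + B[1][1] = 5 + -3 = 2) = 2 (attained at k = 1)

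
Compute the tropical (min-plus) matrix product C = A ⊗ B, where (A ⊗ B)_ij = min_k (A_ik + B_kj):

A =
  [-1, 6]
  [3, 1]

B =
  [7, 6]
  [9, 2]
A ⊗ B =
  [6, 5]
  [10, 3]

Apply the min-plus product entry-by-entry:
  C[0][0] = min over k of (A[0][0] + B[0][0] = -1 + 7 = 6, A[0][1] + B[1][0] = 6 + 9 = 15) = 6 (attained at k = 0)
  C[0][1] = min over k of (A[0][0] + B[0][1] = -1 + 6 = 5, A[0][1] + B[1][1] = 6 + 2 = 8) = 5 (attained at k = 0)
  C[1][0] = min over k of (A[1][0] + B[0][0] = 3 + 7 = 10, A[1][1] + B[1][0] = 1 + 9 = 10) = 10 (attained at k = 0)
  C[1][1] = min over k of (A[1][0] + B[0][1] = 3 + 6 = 9, A[1][1] + B[1][1] = 1 + 2 = 3) = 3 (attained at k = 1)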